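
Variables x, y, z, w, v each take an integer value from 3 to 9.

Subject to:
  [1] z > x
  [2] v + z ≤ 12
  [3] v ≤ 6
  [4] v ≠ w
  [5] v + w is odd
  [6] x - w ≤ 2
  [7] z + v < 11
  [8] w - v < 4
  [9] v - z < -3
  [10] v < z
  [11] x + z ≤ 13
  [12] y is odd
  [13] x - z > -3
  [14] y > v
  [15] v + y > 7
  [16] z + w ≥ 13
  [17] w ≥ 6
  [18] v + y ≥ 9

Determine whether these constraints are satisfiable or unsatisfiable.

Satisfiable

One satisfying assignment is x = 6, y = 7, z = 7, w = 6, v = 3.
For the less obvious constraints — constraint 2: v + z = 10; constraint 6: x - w = 0 — and the others hold by inspection.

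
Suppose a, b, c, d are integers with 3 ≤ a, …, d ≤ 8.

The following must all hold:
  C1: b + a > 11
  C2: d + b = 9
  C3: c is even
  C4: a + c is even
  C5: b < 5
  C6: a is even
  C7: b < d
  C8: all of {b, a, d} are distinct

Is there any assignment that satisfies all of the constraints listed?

Satisfiable

Try a = 8, b = 4, c = 6, d = 5.
Check constraint 1: b + a = 12; constraint 2: d + b = 9. The remaining constraints are straightforward to verify.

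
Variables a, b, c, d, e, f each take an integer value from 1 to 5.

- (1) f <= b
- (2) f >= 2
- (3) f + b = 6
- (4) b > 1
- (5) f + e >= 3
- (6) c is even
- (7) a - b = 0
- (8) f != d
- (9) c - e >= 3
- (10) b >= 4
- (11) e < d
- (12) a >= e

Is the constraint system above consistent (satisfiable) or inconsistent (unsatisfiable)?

Satisfiable

Try a = 4, b = 4, c = 4, d = 3, e = 1, f = 2.
Check constraint 3: f + b = 6; constraint 5: f + e = 3; constraint 7: a - b = 0. The remaining constraints are straightforward to verify.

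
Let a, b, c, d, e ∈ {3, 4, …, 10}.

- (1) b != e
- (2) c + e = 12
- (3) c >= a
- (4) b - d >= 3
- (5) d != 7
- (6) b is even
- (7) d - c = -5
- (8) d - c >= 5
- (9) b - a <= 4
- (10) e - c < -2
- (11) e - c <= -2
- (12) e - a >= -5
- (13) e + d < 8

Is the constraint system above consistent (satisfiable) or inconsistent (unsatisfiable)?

Unsatisfiable

Constraints 4, 8, 9, 11, and 12 give a − b ≥ -4, b − d ≥ 3, d − c ≥ 5, c − e ≥ 2, e − a ≥ -5.
Adding all 5 inequalities: the left sides telescope to 0, and the right sides sum to (-4) + 3 + 5 + 2 + (-5) = 1. So 0 ≥ 1, which is false.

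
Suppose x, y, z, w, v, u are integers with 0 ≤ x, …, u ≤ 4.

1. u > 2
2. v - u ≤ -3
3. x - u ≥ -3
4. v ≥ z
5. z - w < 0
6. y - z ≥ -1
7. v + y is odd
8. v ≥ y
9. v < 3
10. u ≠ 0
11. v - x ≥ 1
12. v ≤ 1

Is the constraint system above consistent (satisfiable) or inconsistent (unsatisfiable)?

Unsatisfiable

Constraints 2, 3, and 11 give x − u ≥ -3, u − v ≥ 3, v − x ≥ 1.
Adding all 3 inequalities: the left sides telescope to 0, and the right sides sum to (-3) + 3 + 1 = 1. So 0 ≥ 1, which is false.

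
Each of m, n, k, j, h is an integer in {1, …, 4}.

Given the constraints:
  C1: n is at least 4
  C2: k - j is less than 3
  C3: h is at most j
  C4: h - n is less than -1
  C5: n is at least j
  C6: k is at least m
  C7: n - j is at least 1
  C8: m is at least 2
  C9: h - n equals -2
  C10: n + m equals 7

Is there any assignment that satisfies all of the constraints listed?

The assignment m = 3, n = 4, k = 4, j = 3, h = 2 works:
  constraint 2 holds since k - j = 1.
  constraint 4 holds since h - n = -2.
The rest check out directly.

Satisfiable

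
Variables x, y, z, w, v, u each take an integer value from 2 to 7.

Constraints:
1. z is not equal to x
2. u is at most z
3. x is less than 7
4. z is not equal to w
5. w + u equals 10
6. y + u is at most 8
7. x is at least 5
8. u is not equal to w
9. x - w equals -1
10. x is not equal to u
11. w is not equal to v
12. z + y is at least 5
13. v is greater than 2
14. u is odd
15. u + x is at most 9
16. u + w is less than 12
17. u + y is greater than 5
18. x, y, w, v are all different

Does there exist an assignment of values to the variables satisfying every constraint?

Setting (x, y, z, w, v, u) = (6, 5, 3, 7, 3, 3) satisfies everything: constraint 5: w + u = 10; constraint 6: y + u = 8; constraint 9: x - w = -1, and the others follow.

Satisfiable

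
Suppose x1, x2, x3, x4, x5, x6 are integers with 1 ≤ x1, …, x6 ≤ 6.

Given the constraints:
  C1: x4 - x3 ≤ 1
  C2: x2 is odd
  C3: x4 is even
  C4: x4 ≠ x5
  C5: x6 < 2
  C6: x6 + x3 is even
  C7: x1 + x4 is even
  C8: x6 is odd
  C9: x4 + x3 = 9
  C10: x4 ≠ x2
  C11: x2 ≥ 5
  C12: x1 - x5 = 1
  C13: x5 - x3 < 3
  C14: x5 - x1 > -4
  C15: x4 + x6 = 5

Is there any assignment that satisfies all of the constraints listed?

Setting (x1, x2, x3, x4, x5, x6) = (6, 5, 5, 4, 5, 1) satisfies everything: constraint 1: x4 - x3 = -1; constraint 9: x4 + x3 = 9, and the others follow.

Satisfiable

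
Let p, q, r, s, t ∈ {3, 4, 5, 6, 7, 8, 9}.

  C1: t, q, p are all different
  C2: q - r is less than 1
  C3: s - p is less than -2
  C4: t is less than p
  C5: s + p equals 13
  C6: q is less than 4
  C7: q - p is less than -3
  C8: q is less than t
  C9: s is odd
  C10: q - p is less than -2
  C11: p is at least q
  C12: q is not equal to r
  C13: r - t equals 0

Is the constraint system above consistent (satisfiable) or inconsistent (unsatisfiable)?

One satisfying assignment is p = 8, q = 3, r = 5, s = 5, t = 5.
For the less obvious constraints — constraint 2: q - r = -2; constraint 3: s - p = -3 — and the others hold by inspection.

Satisfiable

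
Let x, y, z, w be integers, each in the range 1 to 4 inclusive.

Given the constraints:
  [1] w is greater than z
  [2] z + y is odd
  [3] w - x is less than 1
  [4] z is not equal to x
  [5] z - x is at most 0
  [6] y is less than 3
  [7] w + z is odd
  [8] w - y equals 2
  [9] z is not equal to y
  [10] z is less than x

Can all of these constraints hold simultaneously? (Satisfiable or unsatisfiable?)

Satisfiable

One satisfying assignment is x = 3, y = 1, z = 2, w = 3.
For the less obvious constraints — constraint 3: w - x = 0; constraint 5: z - x = -1 — and the others hold by inspection.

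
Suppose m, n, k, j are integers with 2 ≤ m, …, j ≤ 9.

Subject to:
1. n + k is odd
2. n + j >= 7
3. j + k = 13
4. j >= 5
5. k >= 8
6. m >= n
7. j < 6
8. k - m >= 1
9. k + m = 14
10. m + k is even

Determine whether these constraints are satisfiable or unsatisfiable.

Take m = 6, n = 3, k = 8, j = 5. Then constraint 2: n + j = 8; constraint 3: j + k = 13; constraint 8: k - m = 2, and every other listed constraint is also met.

Satisfiable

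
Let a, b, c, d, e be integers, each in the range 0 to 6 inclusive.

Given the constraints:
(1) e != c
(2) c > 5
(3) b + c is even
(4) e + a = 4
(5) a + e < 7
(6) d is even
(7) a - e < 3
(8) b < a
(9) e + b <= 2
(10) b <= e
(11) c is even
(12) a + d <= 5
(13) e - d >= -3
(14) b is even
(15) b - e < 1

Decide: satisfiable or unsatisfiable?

Try a = 2, b = 0, c = 6, d = 2, e = 2.
Check constraint 4: e + a = 4; constraint 5: a + e = 4; constraint 7: a - e = 0. The remaining constraints are straightforward to verify.

Satisfiable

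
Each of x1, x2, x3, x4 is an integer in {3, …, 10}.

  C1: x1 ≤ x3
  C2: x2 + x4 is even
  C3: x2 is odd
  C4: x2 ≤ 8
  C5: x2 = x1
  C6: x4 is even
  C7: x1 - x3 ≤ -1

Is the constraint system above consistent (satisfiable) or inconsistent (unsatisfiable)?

Constraint 3 makes x2 odd and constraint 6 makes x4 even, so x2 + x4 must be odd. Constraint 2 says x2 + x4 is even — contradiction.

Unsatisfiable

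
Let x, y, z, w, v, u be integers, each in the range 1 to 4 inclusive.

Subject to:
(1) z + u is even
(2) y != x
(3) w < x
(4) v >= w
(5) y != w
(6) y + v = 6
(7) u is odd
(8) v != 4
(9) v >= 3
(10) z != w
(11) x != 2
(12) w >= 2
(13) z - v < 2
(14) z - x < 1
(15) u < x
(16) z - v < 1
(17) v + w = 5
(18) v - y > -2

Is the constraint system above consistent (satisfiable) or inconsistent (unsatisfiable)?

Take x = 4, y = 3, z = 3, w = 2, v = 3, u = 3. Then constraint 6: y + v = 6; constraint 13: z - v = 0; constraint 14: z - x = -1, and every other listed constraint is also met.

Satisfiable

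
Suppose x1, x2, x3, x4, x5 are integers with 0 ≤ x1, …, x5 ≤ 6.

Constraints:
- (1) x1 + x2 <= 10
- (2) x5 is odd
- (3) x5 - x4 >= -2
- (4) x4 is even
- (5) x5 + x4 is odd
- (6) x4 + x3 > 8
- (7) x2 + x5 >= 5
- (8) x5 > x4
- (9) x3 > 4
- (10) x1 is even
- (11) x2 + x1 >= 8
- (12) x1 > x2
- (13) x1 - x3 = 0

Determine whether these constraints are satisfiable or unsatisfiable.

Satisfiable

Try x1 = 6, x2 = 3, x3 = 6, x4 = 4, x5 = 5.
Check constraint 1: x1 + x2 = 9; constraint 3: x5 - x4 = 1. The remaining constraints are straightforward to verify.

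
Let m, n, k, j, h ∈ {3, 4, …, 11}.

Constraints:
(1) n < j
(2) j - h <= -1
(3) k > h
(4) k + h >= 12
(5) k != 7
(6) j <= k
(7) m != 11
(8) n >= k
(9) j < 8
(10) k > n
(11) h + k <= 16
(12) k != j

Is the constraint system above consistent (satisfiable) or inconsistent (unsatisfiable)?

Unsatisfiable

Constraints 1, 2, 3, and 8 give j < h, h < k, k ≤ n, n < j. Chaining: j < h < k ≤ n < j, which forces j < j — impossible.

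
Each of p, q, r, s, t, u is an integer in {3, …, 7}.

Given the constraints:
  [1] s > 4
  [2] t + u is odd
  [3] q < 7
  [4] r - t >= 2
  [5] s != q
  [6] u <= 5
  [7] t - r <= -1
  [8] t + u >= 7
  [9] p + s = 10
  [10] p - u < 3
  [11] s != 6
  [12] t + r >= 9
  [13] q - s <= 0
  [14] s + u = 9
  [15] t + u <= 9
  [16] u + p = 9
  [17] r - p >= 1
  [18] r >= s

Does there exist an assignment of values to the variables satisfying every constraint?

Satisfiable

The assignment p = 5, q = 4, r = 7, s = 5, t = 5, u = 4 works:
  constraint 4 holds since r - t = 2.
  constraint 7 holds since t - r = -2.
  constraint 8 holds since t + u = 9.
The rest check out directly.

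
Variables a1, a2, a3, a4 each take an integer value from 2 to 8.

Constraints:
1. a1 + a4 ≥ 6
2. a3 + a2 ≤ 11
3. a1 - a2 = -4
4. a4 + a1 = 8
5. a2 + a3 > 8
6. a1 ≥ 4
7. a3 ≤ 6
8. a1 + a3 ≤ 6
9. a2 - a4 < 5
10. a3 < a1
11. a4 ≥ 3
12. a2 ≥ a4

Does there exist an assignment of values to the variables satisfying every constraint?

The assignment a1 = 4, a2 = 8, a3 = 2, a4 = 4 works:
  constraint 1 holds since a1 + a4 = 8.
  constraint 2 holds since a3 + a2 = 10.
The rest check out directly.

Satisfiable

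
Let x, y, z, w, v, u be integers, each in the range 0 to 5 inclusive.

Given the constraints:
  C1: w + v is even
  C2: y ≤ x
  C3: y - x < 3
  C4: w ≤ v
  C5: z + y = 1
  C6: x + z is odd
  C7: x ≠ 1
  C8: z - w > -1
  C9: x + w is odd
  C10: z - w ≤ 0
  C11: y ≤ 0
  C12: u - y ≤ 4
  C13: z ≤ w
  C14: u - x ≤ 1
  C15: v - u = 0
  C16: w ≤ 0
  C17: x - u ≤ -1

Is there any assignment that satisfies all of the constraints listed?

From constraints 13 and 16: z ≤ w ≤ 0. From constraint 11: y ≤ 0. Hence z + y ≤ 0. But constraint 5 requires z + y = 1, and 1 > 0. Contradiction.

Unsatisfiable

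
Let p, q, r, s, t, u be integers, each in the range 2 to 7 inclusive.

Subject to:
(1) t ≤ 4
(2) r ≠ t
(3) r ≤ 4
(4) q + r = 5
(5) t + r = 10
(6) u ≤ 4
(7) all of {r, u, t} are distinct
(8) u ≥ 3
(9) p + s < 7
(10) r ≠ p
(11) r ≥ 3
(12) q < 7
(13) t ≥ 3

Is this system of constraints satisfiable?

Unsatisfiable

Constraints 1, 3, 6, 8, 11, and 13 confine each of r, u, t to the 2 values {3, 4}.
Constraint 7 requires all 3 of them to be distinct, but only 2 values are available — impossible by the pigeonhole principle.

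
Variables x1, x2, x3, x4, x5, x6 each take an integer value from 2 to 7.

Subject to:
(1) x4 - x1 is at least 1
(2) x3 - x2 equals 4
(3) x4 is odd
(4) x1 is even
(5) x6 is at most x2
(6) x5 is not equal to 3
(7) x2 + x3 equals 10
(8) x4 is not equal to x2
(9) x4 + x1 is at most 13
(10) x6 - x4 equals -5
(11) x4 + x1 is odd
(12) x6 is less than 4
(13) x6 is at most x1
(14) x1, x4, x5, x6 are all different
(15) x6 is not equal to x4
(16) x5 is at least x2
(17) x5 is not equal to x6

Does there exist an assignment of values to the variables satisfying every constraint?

Satisfiable

Setting (x1, x2, x3, x4, x5, x6) = (6, 3, 7, 7, 4, 2) satisfies everything: constraint 1: x4 - x1 = 1; constraint 2: x3 - x2 = 4, and the others follow.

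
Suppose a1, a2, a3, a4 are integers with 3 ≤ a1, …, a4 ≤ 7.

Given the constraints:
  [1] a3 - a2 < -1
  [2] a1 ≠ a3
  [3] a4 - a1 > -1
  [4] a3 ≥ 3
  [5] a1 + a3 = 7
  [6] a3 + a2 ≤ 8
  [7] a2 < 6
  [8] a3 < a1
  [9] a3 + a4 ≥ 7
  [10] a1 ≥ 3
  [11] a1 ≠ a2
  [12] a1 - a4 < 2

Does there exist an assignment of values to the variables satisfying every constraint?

The assignment a1 = 4, a2 = 5, a3 = 3, a4 = 4 works:
  constraint 1 holds since a3 - a2 = -2.
  constraint 3 holds since a4 - a1 = 0.
  constraint 5 holds since a1 + a3 = 7.
The rest check out directly.

Satisfiable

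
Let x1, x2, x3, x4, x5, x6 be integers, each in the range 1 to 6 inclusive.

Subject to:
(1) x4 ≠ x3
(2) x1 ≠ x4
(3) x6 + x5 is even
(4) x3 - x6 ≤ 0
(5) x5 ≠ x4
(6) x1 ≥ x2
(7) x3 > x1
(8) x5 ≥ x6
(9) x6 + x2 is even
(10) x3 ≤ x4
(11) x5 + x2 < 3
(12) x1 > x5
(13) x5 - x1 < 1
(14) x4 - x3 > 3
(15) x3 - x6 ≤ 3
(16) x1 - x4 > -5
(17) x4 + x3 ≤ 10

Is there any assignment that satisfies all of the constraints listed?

Unsatisfiable

Constraints 4, 7, 8, and 12 give x6 ≤ x5, x5 < x1, x1 < x3, x3 ≤ x6. Chaining: x6 ≤ x5 < x1 < x3 ≤ x6, which forces x6 < x6 — impossible.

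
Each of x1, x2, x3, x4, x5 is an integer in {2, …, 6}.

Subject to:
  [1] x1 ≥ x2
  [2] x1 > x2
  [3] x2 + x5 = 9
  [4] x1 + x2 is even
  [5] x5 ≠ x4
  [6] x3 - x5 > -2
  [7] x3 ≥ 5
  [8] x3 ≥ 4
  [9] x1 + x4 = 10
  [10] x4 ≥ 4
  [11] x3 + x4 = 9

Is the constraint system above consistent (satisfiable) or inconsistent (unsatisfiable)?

The assignment x1 = 6, x2 = 4, x3 = 5, x4 = 4, x5 = 5 works:
  constraint 3 holds since x2 + x5 = 9.
  constraint 6 holds since x3 - x5 = 0.
  constraint 9 holds since x1 + x4 = 10.
The rest check out directly.

Satisfiable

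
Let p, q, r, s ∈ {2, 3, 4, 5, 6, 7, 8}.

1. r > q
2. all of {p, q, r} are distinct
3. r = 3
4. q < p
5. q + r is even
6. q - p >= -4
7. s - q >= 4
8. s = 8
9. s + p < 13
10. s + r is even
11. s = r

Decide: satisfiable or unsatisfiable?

Constraint 8 fixes s = 8 and constraint 3 fixes r = 3, but constraint 11 requires s = r. Since 8 ≠ 3, contradiction.

Unsatisfiable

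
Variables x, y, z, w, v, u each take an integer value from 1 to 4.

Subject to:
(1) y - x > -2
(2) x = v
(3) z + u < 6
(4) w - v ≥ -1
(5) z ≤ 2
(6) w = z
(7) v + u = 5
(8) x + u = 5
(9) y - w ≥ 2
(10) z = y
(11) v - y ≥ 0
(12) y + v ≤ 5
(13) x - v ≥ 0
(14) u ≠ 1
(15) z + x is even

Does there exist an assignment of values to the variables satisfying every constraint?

Unsatisfiable

Constraints 4, 9, and 11 give y − w ≥ 2, w − v ≥ -1, v − y ≥ 0.
Adding all 3 inequalities: the left sides telescope to 0, and the right sides sum to 2 + (-1) + 0 = 1. So 0 ≥ 1, which is false.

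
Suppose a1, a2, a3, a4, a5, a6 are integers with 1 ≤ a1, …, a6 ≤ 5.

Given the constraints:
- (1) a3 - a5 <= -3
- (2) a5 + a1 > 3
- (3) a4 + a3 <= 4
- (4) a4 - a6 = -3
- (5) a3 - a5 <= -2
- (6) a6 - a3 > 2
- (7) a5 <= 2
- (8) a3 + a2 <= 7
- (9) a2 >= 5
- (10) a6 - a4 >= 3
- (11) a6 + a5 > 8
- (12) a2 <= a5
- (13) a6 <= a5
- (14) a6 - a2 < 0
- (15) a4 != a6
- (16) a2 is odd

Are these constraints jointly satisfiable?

From constraint 9: a2 ≥ 5. From constraints 7 and 12: a2 ≤ a5 and a5 ≤ 2, so a2 ≤ 2. But 2 < 5, so no value of a2 works.

Unsatisfiable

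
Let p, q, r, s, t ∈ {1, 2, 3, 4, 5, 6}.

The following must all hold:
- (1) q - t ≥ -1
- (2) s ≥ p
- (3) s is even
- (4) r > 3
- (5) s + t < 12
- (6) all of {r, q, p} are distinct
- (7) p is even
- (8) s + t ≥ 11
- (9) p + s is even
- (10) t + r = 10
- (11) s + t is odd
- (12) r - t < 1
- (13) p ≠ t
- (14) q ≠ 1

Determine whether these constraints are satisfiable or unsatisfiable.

Setting (p, q, r, s, t) = (4, 6, 5, 6, 5) satisfies everything: constraint 1: q - t = 1; constraint 5: s + t = 11; constraint 8: s + t = 11, and the others follow.

Satisfiable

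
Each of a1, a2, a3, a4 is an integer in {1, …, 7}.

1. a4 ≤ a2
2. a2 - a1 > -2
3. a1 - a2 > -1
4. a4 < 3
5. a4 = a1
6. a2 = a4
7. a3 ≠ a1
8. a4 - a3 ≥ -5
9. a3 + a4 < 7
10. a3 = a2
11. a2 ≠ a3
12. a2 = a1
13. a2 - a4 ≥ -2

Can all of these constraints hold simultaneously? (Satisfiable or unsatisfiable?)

From constraints 5, 6, and 10, a3 = a2 = a4 = a1, so a3 = a1. But constraint 7 says a3 ≠ a1. Contradiction.

Unsatisfiable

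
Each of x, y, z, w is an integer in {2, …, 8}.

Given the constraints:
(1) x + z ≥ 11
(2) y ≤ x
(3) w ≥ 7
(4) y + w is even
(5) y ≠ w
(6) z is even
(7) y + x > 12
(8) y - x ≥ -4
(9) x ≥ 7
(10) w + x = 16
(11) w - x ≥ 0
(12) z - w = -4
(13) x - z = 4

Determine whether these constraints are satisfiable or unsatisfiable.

Satisfiable

Try x = 8, y = 6, z = 4, w = 8.
Check constraint 1: x + z = 12; constraint 7: y + x = 14; constraint 8: y - x = -2. The remaining constraints are straightforward to verify.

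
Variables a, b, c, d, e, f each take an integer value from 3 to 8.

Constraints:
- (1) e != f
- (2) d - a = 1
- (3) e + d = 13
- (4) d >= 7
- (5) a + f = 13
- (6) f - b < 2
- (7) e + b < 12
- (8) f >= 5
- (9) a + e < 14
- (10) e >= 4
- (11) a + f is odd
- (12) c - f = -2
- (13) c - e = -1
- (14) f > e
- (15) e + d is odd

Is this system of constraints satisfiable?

Satisfiable

Setting (a, b, c, d, e, f) = (7, 5, 4, 8, 5, 6) satisfies everything: constraint 2: d - a = 1; constraint 3: e + d = 13; constraint 5: a + f = 13, and the others follow.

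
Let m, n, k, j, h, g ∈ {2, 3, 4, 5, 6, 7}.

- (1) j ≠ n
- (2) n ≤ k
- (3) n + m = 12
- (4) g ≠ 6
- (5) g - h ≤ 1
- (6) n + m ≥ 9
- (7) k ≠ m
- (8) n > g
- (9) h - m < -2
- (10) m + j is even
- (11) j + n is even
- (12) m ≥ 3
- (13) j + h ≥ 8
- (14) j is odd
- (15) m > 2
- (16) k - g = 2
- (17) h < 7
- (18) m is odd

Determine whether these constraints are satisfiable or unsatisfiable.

Satisfiable

Setting (m, n, k, j, h, g) = (7, 5, 6, 7, 4, 4) satisfies everything: constraint 3: n + m = 12; constraint 5: g - h = 0, and the others follow.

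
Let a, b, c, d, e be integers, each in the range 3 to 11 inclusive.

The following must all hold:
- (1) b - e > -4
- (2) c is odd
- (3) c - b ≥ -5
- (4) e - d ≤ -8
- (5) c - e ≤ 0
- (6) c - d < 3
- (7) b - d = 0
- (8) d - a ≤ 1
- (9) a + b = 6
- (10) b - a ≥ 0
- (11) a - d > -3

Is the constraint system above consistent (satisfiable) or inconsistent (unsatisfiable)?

Unsatisfiable

Constraints 3, 4, 5, 8, and 10 give e − c ≥ 0, c − b ≥ -5, b − a ≥ 0, a − d ≥ -1, d − e ≥ 8.
Adding all 5 inequalities: the left sides telescope to 0, and the right sides sum to 0 + (-5) + 0 + (-1) + 8 = 2. So 0 ≥ 2, which is false.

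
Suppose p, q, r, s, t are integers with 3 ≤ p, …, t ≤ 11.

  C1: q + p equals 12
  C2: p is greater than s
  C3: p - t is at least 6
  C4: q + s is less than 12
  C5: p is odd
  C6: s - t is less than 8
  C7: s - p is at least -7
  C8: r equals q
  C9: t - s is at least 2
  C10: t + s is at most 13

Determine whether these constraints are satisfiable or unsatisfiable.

Unsatisfiable

Constraints 3, 7, and 9 give p − t ≥ 6, t − s ≥ 2, s − p ≥ -7.
Adding all 3 inequalities: the left sides telescope to 0, and the right sides sum to 6 + 2 + (-7) = 1. So 0 ≥ 1, which is false.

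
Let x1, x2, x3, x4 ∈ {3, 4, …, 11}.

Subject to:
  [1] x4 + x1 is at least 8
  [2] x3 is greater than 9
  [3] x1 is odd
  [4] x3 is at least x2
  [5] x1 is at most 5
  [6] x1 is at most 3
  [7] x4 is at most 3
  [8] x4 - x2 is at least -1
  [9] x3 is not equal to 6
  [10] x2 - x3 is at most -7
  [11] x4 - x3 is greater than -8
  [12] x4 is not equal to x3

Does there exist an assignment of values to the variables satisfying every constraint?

Unsatisfiable

From constraint 7: x4 ≤ 3. From constraint 6: x1 ≤ 3. Hence x4 + x1 ≤ 6. But constraint 1 requires x4 + x1 ≥ 8, and 8 > 6. Contradiction.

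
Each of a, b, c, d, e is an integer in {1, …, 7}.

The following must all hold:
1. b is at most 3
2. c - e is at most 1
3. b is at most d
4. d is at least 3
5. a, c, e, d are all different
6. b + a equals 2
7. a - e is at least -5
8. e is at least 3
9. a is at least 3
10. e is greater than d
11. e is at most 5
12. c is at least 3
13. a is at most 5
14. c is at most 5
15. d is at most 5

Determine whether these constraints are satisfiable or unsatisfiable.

Constraints 4, 8, 9, 11, 12, 13, 14, and 15 confine each of a, c, e, d to the 3 values {3, …, 5}.
Constraint 5 requires all 4 of them to be distinct, but only 3 values are available — impossible by the pigeonhole principle.

Unsatisfiable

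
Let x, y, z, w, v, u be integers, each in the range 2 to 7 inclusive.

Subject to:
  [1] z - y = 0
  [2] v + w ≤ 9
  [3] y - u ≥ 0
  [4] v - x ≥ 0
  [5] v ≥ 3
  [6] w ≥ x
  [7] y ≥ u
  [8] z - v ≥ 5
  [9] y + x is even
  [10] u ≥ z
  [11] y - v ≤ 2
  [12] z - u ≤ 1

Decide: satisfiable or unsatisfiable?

Unsatisfiable

Constraints 3, 8, 11, and 12 give v − y ≥ -2, y − u ≥ 0, u − z ≥ -1, z − v ≥ 5.
Adding all 4 inequalities: the left sides telescope to 0, and the right sides sum to (-2) + 0 + (-1) + 5 = 2. So 0 ≥ 2, which is false.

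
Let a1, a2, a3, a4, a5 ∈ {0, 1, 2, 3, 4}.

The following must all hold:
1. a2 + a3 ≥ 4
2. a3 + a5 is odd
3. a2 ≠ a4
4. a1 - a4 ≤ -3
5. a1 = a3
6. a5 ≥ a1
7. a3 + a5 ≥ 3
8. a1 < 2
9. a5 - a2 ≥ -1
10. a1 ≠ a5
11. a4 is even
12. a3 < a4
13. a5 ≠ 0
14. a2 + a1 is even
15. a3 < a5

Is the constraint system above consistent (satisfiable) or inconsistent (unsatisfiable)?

Satisfiable

Take a1 = 1, a2 = 3, a3 = 1, a4 = 4, a5 = 4. Then constraint 1: a2 + a3 = 4; constraint 4: a1 - a4 = -3, and every other listed constraint is also met.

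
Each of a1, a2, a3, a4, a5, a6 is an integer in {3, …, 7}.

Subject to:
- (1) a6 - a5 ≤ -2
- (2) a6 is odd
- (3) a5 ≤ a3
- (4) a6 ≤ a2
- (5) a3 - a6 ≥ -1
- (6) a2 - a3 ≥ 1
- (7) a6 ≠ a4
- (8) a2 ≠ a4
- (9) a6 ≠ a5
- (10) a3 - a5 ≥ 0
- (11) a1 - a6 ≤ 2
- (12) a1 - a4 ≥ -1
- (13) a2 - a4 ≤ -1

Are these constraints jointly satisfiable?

Constraints 1, 6, 10, 11, 12, and 13 give a4 − a2 ≥ 1, a2 − a3 ≥ 1, a3 − a5 ≥ 0, a5 − a6 ≥ 2, a6 − a1 ≥ -2, a1 − a4 ≥ -1.
Adding all 6 inequalities: the left sides telescope to 0, and the right sides sum to 1 + 1 + 0 + 2 + (-2) + (-1) = 1. So 0 ≥ 1, which is false.

Unsatisfiable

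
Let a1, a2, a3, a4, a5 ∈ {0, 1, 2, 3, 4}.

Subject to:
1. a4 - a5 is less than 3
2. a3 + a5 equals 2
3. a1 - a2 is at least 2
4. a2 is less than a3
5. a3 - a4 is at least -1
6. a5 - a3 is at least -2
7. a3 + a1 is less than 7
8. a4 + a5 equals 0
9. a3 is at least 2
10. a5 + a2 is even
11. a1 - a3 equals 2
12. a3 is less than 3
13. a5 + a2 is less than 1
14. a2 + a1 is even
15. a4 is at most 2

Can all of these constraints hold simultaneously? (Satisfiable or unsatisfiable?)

Satisfiable

Setting (a1, a2, a3, a4, a5) = (4, 0, 2, 0, 0) satisfies everything: constraint 1: a4 - a5 = 0; constraint 2: a3 + a5 = 2, and the others follow.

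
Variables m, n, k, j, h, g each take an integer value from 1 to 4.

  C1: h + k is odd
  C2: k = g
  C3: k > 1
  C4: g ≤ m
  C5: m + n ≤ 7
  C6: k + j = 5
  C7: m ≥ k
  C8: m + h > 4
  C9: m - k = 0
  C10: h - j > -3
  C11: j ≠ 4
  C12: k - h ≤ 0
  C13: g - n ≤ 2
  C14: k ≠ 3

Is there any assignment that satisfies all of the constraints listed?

Take m = 2, n = 2, k = 2, j = 3, h = 3, g = 2. Then constraint 5: m + n = 4; constraint 6: k + j = 5, and every other listed constraint is also met.

Satisfiable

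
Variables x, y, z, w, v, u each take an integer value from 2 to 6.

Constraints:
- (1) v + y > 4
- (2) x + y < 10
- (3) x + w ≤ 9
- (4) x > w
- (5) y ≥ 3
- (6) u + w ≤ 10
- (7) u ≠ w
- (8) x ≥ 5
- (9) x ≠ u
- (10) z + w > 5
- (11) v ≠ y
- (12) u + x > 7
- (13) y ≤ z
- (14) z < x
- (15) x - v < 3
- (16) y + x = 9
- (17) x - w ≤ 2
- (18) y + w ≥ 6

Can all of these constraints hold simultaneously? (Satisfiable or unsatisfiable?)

Satisfiable

Take x = 5, y = 4, z = 4, w = 4, v = 3, u = 3. Then constraint 1: v + y = 7; constraint 2: x + y = 9, and every other listed constraint is also met.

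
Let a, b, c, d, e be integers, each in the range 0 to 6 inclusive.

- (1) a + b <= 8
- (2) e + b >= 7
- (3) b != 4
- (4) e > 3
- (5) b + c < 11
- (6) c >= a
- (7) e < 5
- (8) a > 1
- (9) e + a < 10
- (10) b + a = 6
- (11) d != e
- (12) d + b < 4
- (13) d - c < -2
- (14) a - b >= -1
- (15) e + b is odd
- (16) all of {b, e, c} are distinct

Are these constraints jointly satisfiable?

One satisfying assignment is a = 3, b = 3, c = 5, d = 0, e = 4.
For the less obvious constraints — constraint 1: a + b = 6; constraint 2: e + b = 7 — and the others hold by inspection.

Satisfiable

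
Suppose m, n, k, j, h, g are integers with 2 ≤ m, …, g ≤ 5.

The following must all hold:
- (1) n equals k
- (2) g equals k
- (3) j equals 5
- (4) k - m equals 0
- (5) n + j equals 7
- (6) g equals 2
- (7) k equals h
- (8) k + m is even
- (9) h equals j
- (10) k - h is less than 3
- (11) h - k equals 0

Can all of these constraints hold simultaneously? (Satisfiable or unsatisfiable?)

Constraint 6 fixes g = 2 and constraint 3 fixes j = 5. Constraints 2, 7, and 9 give g = k = h = j, so g = j. But 2 ≠ 5 — contradiction.

Unsatisfiable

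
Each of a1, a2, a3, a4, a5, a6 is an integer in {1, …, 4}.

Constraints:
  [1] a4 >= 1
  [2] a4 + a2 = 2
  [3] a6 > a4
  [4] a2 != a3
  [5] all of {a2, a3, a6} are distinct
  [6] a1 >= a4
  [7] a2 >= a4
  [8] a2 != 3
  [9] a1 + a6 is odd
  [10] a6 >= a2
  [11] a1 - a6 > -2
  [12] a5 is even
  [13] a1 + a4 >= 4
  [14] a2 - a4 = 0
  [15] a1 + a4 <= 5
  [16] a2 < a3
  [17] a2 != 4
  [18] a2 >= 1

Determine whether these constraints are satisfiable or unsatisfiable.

The assignment a1 = 4, a2 = 1, a3 = 4, a4 = 1, a5 = 4, a6 = 3 works:
  constraint 2 holds since a4 + a2 = 2.
  constraint 11 holds since a1 - a6 = 1.
The rest check out directly.

Satisfiable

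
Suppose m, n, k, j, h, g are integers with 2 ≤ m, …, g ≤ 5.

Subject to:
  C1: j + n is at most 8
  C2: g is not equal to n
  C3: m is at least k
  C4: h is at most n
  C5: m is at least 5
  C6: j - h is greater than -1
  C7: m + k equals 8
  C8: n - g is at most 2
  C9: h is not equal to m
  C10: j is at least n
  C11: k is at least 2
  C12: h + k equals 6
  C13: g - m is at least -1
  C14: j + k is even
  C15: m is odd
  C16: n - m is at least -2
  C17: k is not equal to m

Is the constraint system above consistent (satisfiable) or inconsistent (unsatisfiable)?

Satisfiable

The assignment m = 5, n = 3, k = 3, j = 5, h = 3, g = 4 works:
  constraint 1 holds since j + n = 8.
  constraint 6 holds since j - h = 2.
  constraint 7 holds since m + k = 8.
The rest check out directly.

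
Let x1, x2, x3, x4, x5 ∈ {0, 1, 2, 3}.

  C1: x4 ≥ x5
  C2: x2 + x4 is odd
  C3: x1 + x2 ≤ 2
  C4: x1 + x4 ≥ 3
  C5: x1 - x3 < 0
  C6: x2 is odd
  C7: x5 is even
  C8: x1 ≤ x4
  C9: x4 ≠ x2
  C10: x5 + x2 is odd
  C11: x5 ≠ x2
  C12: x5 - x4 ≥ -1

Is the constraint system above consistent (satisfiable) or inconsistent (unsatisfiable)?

One satisfying assignment is x1 = 1, x2 = 1, x3 = 2, x4 = 2, x5 = 2.
For the less obvious constraints — constraint 3: x1 + x2 = 2; constraint 4: x1 + x4 = 3 — and the others hold by inspection.

Satisfiable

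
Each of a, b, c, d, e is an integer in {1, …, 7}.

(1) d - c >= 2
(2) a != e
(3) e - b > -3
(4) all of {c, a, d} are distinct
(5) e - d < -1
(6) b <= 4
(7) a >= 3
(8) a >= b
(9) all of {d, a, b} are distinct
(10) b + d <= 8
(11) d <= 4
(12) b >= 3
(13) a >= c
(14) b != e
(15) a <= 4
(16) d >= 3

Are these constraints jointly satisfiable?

Constraints 6, 7, 11, 12, 15, and 16 confine each of d, a, b to the 2 values {3, 4}.
Constraint 9 requires all 3 of them to be distinct, but only 2 values are available — impossible by the pigeonhole principle.

Unsatisfiable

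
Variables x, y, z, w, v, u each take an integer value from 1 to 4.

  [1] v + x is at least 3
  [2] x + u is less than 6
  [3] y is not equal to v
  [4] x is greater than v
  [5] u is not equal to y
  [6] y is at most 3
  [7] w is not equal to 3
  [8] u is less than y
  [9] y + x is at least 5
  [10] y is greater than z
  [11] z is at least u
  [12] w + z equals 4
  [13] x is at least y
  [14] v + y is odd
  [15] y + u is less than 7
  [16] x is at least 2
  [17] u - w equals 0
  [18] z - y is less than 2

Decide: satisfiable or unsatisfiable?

Take x = 3, y = 3, z = 2, w = 2, v = 2, u = 2. Then constraint 1: v + x = 5; constraint 2: x + u = 5; constraint 9: y + x = 6, and every other listed constraint is also met.

Satisfiable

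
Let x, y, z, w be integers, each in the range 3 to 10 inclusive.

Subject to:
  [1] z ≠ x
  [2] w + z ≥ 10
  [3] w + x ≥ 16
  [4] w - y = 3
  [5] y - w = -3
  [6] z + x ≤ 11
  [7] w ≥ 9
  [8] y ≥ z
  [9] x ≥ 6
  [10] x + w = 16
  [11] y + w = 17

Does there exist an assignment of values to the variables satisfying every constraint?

The assignment x = 6, y = 7, z = 3, w = 10 works:
  constraint 2 holds since w + z = 13.
  constraint 3 holds since w + x = 16.
The rest check out directly.

Satisfiable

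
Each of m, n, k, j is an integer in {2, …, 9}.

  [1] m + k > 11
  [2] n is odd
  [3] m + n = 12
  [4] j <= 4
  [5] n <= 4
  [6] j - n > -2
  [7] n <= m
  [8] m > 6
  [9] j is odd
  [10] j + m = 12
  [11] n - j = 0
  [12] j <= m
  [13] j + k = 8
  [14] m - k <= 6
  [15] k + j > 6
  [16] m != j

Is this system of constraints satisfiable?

One satisfying assignment is m = 9, n = 3, k = 5, j = 3.
For the less obvious constraints — constraint 1: m + k = 14; constraint 3: m + n = 12; constraint 6: j - n = 0 — and the others hold by inspection.

Satisfiable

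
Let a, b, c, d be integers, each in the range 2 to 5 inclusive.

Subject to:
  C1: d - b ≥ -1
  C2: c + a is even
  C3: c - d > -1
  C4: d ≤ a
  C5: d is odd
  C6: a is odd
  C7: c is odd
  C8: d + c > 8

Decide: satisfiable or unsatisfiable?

Take a = 5, b = 4, c = 5, d = 5. Then constraint 1: d - b = 1; constraint 3: c - d = 0; constraint 8: d + c = 10, and every other listed constraint is also met.

Satisfiable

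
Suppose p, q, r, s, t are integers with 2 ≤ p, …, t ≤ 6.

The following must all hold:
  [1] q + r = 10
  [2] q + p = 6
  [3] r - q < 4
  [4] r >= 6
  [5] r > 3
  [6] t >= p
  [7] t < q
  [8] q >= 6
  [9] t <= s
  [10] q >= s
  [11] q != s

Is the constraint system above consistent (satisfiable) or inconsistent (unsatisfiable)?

Unsatisfiable

From constraint 8: q ≥ 6. From constraint 4: r ≥ 6. Hence q + r ≥ 12. But constraint 1 requires q + r = 10, and 10 < 12. Contradiction.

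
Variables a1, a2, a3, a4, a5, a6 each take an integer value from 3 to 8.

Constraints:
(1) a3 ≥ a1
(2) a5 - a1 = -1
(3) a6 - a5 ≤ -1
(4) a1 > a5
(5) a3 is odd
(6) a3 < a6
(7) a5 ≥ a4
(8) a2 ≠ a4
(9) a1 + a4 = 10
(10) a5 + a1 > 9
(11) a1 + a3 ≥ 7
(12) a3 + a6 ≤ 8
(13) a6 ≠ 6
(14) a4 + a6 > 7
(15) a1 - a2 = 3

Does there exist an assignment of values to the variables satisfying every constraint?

Constraints 1, 3, 4, and 6 give a1 ≤ a3, a3 < a6, a6 < a5, a5 < a1. Chaining: a1 ≤ a3 < a6 < a5 < a1, which forces a1 < a1 — impossible.

Unsatisfiable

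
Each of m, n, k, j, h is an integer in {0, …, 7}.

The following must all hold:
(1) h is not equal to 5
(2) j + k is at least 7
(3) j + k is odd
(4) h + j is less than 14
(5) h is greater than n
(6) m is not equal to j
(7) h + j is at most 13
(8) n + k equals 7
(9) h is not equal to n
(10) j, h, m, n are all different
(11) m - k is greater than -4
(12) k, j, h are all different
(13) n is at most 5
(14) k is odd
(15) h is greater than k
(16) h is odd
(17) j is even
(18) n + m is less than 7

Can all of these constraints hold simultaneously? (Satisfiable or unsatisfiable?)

The assignment m = 3, n = 2, k = 5, j = 4, h = 7 works:
  constraint 2 holds since j + k = 9.
  constraint 4 holds since h + j = 11.
The rest check out directly.

Satisfiable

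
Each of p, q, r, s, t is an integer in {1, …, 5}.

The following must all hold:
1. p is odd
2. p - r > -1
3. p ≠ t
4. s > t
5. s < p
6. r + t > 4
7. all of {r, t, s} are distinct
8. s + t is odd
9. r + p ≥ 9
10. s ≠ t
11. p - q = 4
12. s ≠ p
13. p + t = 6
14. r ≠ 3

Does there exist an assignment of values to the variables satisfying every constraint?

One satisfying assignment is p = 5, q = 1, r = 4, s = 2, t = 1.
For the less obvious constraints — constraint 2: p - r = 1; constraint 6: r + t = 5; constraint 9: r + p = 9 — and the others hold by inspection.

Satisfiable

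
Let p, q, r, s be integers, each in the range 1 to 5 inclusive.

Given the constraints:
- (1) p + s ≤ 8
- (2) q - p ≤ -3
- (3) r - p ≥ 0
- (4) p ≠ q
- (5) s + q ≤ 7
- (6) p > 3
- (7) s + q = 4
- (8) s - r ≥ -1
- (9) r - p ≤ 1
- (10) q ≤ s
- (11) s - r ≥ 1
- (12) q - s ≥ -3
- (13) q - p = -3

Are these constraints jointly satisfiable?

Constraints 2, 3, 11, and 12 give r − p ≥ 0, p − q ≥ 3, q − s ≥ -3, s − r ≥ 1.
Adding all 4 inequalities: the left sides telescope to 0, and the right sides sum to 0 + 3 + (-3) + 1 = 1. So 0 ≥ 1, which is false.

Unsatisfiable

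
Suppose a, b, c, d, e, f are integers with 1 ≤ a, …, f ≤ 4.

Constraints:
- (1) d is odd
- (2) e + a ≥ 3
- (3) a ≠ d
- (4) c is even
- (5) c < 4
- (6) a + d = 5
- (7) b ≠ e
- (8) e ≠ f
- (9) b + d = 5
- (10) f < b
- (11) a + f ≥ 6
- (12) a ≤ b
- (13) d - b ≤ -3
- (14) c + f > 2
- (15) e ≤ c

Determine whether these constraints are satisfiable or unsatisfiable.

Satisfiable

One satisfying assignment is a = 4, b = 4, c = 2, d = 1, e = 1, f = 3.
For the less obvious constraints — constraint 2: e + a = 5; constraint 6: a + d = 5 — and the others hold by inspection.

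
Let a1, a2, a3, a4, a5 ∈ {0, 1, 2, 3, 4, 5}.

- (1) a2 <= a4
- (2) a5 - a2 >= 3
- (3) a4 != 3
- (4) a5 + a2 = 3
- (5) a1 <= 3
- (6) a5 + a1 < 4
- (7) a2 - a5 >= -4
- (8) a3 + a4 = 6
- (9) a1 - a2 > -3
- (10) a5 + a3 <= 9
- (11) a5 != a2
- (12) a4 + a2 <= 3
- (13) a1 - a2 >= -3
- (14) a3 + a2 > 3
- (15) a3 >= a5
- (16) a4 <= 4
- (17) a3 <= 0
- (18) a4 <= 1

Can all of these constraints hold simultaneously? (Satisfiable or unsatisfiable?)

Unsatisfiable

From constraints 15 and 17: a5 ≤ a3 ≤ 0. From constraints 1 and 18: a2 ≤ a4 ≤ 1. Hence a5 + a2 ≤ 1. But constraint 4 requires a5 + a2 = 3, and 3 > 1. Contradiction.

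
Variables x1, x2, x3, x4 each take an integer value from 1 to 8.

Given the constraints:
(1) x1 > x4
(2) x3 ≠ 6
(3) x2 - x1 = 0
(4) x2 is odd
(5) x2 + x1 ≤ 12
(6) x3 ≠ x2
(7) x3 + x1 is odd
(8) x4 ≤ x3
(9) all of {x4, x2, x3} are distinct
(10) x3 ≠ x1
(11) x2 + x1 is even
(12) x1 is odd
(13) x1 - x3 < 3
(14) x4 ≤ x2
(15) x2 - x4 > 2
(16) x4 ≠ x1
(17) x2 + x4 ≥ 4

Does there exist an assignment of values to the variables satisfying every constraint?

The assignment x1 = 5, x2 = 5, x3 = 4, x4 = 2 works:
  constraint 3 holds since x2 - x1 = 0.
  constraint 5 holds since x2 + x1 = 10.
The rest check out directly.

Satisfiable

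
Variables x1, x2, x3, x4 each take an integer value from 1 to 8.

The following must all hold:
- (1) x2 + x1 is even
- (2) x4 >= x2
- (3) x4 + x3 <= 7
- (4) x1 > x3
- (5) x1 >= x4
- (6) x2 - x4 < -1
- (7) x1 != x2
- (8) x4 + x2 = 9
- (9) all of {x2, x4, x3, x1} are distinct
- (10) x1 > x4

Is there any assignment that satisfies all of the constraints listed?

Satisfiable

Take x1 = 7, x2 = 3, x3 = 1, x4 = 6. Then constraint 3: x4 + x3 = 7; constraint 6: x2 - x4 = -3; constraint 8: x4 + x2 = 9, and every other listed constraint is also met.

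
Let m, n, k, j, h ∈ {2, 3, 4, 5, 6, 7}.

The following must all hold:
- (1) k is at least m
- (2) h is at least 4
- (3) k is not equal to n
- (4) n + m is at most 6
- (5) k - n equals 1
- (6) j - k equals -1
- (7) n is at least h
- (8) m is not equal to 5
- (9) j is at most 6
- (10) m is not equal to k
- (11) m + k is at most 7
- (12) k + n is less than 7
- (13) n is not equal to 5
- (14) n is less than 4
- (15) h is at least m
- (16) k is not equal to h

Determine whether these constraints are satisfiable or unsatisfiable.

Unsatisfiable

From constraints 2 and 7: n ≥ h and h ≥ 4, so n ≥ 4. From constraint 14: n ≤ 3. But 3 < 4, so no value of n works.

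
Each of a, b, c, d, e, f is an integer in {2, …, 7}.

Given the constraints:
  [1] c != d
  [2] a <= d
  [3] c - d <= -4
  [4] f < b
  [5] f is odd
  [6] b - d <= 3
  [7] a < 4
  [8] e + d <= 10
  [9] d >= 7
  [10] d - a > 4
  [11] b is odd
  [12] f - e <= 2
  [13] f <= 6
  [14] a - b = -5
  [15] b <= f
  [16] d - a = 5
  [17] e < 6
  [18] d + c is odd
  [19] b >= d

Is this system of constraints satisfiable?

Unsatisfiable

From constraints 9 and 19: b ≥ d and d ≥ 7, so b ≥ 7. From constraints 13 and 15: b ≤ f and f ≤ 6, so b ≤ 6. But 6 < 7, so no value of b works.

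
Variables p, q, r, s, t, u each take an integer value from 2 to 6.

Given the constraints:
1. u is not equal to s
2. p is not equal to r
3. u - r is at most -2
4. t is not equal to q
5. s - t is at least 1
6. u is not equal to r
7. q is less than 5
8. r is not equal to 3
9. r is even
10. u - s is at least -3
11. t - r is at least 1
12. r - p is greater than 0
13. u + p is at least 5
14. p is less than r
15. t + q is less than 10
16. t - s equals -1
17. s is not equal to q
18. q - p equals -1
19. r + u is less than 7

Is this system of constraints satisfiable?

Constraints 3, 5, 10, and 11 give s − t ≥ 1, t − r ≥ 1, r − u ≥ 2, u − s ≥ -3.
Adding all 4 inequalities: the left sides telescope to 0, and the right sides sum to 1 + 1 + 2 + (-3) = 1. So 0 ≥ 1, which is false.

Unsatisfiable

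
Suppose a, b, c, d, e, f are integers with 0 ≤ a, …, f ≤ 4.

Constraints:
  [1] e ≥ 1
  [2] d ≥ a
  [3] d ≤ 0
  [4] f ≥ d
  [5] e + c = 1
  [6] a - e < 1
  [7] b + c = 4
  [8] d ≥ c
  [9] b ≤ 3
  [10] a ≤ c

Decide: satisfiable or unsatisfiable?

Unsatisfiable

From constraint 9: b ≤ 3. From constraints 3 and 8: c ≤ d ≤ 0. Hence b + c ≤ 3. But constraint 7 requires b + c = 4, and 4 > 3. Contradiction.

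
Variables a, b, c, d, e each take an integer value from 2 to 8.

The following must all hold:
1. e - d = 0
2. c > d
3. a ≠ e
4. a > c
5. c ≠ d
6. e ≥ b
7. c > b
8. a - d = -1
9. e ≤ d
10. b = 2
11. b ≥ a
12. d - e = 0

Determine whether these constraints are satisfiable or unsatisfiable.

Constraints 2, 4, 6, 9, and 11 give c < a, a ≤ b, b ≤ e, e ≤ d, d < c. Chaining: c < a ≤ b ≤ e ≤ d < c, which forces c < c — impossible.

Unsatisfiable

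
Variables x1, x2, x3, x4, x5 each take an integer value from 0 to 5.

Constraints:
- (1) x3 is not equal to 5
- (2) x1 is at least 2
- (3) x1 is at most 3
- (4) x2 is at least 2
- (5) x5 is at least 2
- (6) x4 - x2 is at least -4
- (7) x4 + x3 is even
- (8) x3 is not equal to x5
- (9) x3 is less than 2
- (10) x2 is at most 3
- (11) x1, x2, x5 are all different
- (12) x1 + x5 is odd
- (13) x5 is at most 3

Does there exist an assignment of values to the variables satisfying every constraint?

Constraints 2, 3, 4, 5, 10, and 13 confine each of x1, x2, x5 to the 2 values {2, 3}.
Constraint 11 requires all 3 of them to be distinct, but only 2 values are available — impossible by the pigeonhole principle.

Unsatisfiable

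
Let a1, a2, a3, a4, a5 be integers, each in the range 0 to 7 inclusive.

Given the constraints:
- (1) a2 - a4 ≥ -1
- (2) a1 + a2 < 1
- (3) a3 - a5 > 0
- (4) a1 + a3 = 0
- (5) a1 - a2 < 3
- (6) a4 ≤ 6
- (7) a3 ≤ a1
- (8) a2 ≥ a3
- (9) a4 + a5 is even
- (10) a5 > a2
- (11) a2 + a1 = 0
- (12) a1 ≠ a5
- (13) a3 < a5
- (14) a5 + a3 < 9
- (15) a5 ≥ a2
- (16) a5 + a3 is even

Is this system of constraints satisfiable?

Unsatisfiable

Constraints 3, 8, and 10 give a3 ≤ a2, a2 < a5, a5 < a3. Chaining: a3 ≤ a2 < a5 < a3, which forces a3 < a3 — impossible.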